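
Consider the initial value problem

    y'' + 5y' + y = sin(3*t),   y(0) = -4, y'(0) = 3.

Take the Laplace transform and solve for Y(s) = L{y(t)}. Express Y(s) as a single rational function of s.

Y(s) = (-4*s^3 - 17*s^2 - 36*s - 150)/(s^4 + 5*s^3 + 10*s^2 + 45*s + 9)

Take the Laplace transform of both sides.
With L{y''} = s^2 Y - s·y(0) - y'(0) and L{y'} = sY - y(0), with y(0) = -4, y'(0) = 3: the LHS transforms to (s^2 + 5*s + 1)Y - (-4*s - 17).
The right side is L{sin(3*t)} = 3/(s^2 + 9).
So (s^2 + 5*s + 1)Y = 3/(s^2 + 9) + (-4*s - 17).
Isolate Y and clear denominators.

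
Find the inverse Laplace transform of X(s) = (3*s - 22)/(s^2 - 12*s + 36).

-4*t*exp(6*t) + 3*exp(6*t)

Factor the denominator: s^2 - 12*s + 36 = (s - 6)^2.
Partial fraction decomposition gives [3/(s - 6)] + [-4/(s - 6)^2].
Invert each term: 3/(s - 6) ↔ 3e^(6t); -4/(s - 6)^2 ↔ -4t·e^(6t).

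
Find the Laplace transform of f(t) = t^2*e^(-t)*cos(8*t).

L{cos(8t)} = s/(s^2 + 64).
Multiplying by e^(-t) shifts s → s + 1, so L{e^(-t)*cos(8*t)} = (s + 1)/((s + 1)^2 + 64).
Then apply L{t^2·g(t)} = (-1)^2 d^2/ds^2[H(s)] with H(s) = (s + 1)/((s + 1)^2 + 64):
differentiating 2 times and applying the sign gives 2*(s + 1)*(s^2 + 2*s - 191)/(s^2 + 2*s + 65)^3.

2*(s + 1)*(s^2 + 2*s - 191)/(s^2 + 2*s + 65)^3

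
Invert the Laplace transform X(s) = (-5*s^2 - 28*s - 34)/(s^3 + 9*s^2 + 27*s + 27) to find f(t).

Factor the denominator: s^3 + 9*s^2 + 27*s + 27 = (s + 3)^3.
Partial fraction decomposition gives [-5/(s + 3)] + [2/(s + 3)^2] + [5/(s + 3)^3].
Invert each term: -5/(s + 3) ↔ -5e^(-3t); 2/(s + 3)^2 ↔ 2t·e^(-3t); 5/(s + 3)^3 ↔ (5/2)t^2·e^(-3t).

f(t) = 5*t^2*exp(-3*t)/2 + 2*t*exp(-3*t) - 5*exp(-3*t)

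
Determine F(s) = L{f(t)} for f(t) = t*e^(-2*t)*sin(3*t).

L{sin(3t)} = 3/(s^2 + 9).
Multiplying by e^(-2t) shifts s → s + 2, so L{e^(-2*t)*sin(3*t)} = 3/((s + 2)^2 + 9).
Then apply L{t·g(t)} = -d/ds[G(s)] with G(s) = 3/((s + 2)^2 + 9):
differentiating 1 time and applying the sign gives 6*(s + 2)/(s^2 + 4*s + 13)^2.

F(s) = 6*(s + 2)/(s^2 + 4*s + 13)^2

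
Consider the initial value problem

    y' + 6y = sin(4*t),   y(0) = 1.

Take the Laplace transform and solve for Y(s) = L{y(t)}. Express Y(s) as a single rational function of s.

Y(s) = (s^2 + 20)/(s^3 + 6*s^2 + 16*s + 96)

Laplace-transform each side.
Using L{y'} = sY - y(0) = sY - 1, the left side becomes (s + 6)Y - (1).
The right side is L{sin(4*t)} = 4/(s^2 + 16).
So (s + 6)Y = 4/(s^2 + 16) + (1).
Divide through and combine into a single rational function.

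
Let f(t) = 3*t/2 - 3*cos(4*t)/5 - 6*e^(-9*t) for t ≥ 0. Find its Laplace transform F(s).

By linearity of the Laplace transform, transform each term separately.
(3/2)·[L{t} = 1!/s^2 = 1/s^2]; (-3/5)·[L{cos(4t)} = s/(s^2 + 16)]; (-6)·[L{e^(-9t)} = 1/(s + 9)].

F(s) = -3*s/(5*(s^2 + 16)) - 6/(s + 9) + 3/(2*s^2)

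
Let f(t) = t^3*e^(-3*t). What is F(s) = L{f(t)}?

L{t^3} = 3!/s^4 = 6/s^4.
By the first shifting theorem, multiplying by e^(-3t) replaces s with s + 3.

F(s) = 6/(s + 3)^4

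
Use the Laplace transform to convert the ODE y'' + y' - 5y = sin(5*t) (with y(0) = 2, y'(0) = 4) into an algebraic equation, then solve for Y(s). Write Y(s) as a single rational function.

Y(s) = (2*s^3 + 6*s^2 + 50*s + 155)/(s^4 + s^3 + 20*s^2 + 25*s - 125)

Transform both sides with L{·}.
With L{y''} = s^2 Y - s·y(0) - y'(0) and L{y'} = sY - y(0), with y(0) = 2, y'(0) = 4: the LHS transforms to (s^2 + s - 5)Y - (2*s + 6).
The right side is L{sin(5*t)} = 5/(s^2 + 25).
So (s^2 + s - 5)Y = 5/(s^2 + 25) + (2*s + 6).
Divide through and combine into a single rational function.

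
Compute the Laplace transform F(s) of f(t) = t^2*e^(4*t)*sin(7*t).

L{sin(7t)} = 7/(s^2 + 49).
Multiplying by e^(4t) shifts s → s - 4, so L{e^(4*t)*sin(7*t)} = 7/((s - 4)^2 + 49).
Then apply L{t^2·g(t)} = (-1)^2 d^2/ds^2[G(s)] with G(s) = 7/((s - 4)^2 + 49):
differentiating 2 times and applying the sign gives 14*(3*s^2 - 24*s - 1)/(s^2 - 8*s + 65)^3.

F(s) = 14*(3*s^2 - 24*s - 1)/(s^2 - 8*s + 65)^3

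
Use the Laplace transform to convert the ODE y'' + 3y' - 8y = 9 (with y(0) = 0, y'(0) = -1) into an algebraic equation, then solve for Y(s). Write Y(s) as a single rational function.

Apply the Laplace transform to the equation.
The derivative rules (L{y''} = s^2 Y - s·y(0) - y'(0) and L{y'} = sY - y(0), with y(0) = 0, y'(0) = -1) turn the left side into (s^2 + 3*s - 8)Y - (-1).
The right side is L{9} = 9/s.
So (s^2 + 3*s - 8)Y = 9/s + (-1).
Isolate Y and clear denominators.

Y(s) = (-s + 9)/(s^3 + 3*s^2 - 8*s)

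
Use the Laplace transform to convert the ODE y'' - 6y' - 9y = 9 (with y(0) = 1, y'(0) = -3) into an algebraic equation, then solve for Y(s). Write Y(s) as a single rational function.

Y(s) = (s^2 - 9*s + 9)/(s^3 - 6*s^2 - 9*s)

Take the Laplace transform of both sides.
Using L{y''} = s^2 Y - s·y(0) - y'(0) and L{y'} = sY - y(0), with y(0) = 1, y'(0) = -3, the left side becomes (s^2 - 6*s - 9)Y - (s - 9).
The right side is L{9} = 9/s.
So (s^2 - 6*s - 9)Y = 9/s + (s - 9).
Divide through and combine into a single rational function.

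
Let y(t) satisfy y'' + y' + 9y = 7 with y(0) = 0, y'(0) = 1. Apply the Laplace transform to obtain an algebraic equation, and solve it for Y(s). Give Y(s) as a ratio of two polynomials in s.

Laplace-transform each side.
The derivative rules (L{y''} = s^2 Y - s·y(0) - y'(0) and L{y'} = sY - y(0), with y(0) = 0, y'(0) = 1) turn the left side into (s^2 + s + 9)Y - (1).
The right side is L{7} = 7/s.
So (s^2 + s + 9)Y = 7/s + (1).
Divide through and combine into a single rational function.

Y(s) = (s + 7)/(s^3 + s^2 + 9*s)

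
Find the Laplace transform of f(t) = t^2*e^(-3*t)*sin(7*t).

L{sin(7t)} = 7/(s^2 + 49).
Multiplying by e^(-3t) shifts s → s + 3, so L{e^(-3*t)*sin(7*t)} = 7/((s + 3)^2 + 49).
Then apply L{t^2·g(t)} = (-1)^2 d^2/ds^2[H(s)] with H(s) = 7/((s + 3)^2 + 49):
differentiating 2 times and applying the sign gives 14*(3*s^2 + 18*s - 22)/(s^2 + 6*s + 58)^3.

14*(3*s^2 + 18*s - 22)/(s^2 + 6*s + 58)^3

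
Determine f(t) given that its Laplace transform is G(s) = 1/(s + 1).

Since L{e^(-t)} = 1/(s + 1), the inverse is exp(-t).

f(t) = exp(-t)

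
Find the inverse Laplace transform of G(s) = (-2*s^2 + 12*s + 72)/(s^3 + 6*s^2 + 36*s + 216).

Factor the denominator: s^3 + 6*s^2 + 36*s + 216 = (s + 6)*(s^2 + 36).
Partial fraction decomposition gives [-1/(s + 6)] + [-s/(s^2 + 36)] + [18/(s^2 + 36)].
Invert each term: -1/(s + 6) ↔ -e^(-6t); -1·s/(s^2 + 36) ↔ -cos(6t); 3·6/(s^2 + 36) ↔ 3sin(6t).

3*sin(6*t) - cos(6*t) - exp(-6*t)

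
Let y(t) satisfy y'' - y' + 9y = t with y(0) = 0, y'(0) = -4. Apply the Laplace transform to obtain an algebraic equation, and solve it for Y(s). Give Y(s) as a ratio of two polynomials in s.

Y(s) = (-4*s^2 + 1)/(s^4 - s^3 + 9*s^2)

Transform both sides with L{·}.
With L{y''} = s^2 Y - s·y(0) - y'(0) and L{y'} = sY - y(0), with y(0) = 0, y'(0) = -4: the LHS transforms to (s^2 - s + 9)Y - (-4).
The right side is L{t} = s^(-2).
So (s^2 - s + 9)Y = s^(-2) + (-4).
Divide through and combine into a single rational function.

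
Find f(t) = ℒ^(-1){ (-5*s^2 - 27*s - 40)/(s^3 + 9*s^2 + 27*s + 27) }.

Factor the denominator: s^3 + 9*s^2 + 27*s + 27 = (s + 3)^3.
Partial fraction decomposition gives [-5/(s + 3)] + [3/(s + 3)^2] + [-4/(s + 3)^3].
Invert each term: -5/(s + 3) ↔ -5e^(-3t); 3/(s + 3)^2 ↔ 3t·e^(-3t); -4/(s + 3)^3 ↔ (-2)t^2·e^(-3t).

f(t) = -2*t^2*exp(-3*t) + 3*t*exp(-3*t) - 5*exp(-3*t)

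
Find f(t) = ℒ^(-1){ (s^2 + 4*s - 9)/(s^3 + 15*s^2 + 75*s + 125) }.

Factor the denominator: s^3 + 15*s^2 + 75*s + 125 = (s + 5)^3.
Partial fraction decomposition gives [1/(s + 5)] + [-6/(s + 5)^2] + [-4/(s + 5)^3].
Invert each term: 1/(s + 5) ↔ e^(-5t); -6/(s + 5)^2 ↔ -6t·e^(-5t); -4/(s + 5)^3 ↔ (-2)t^2·e^(-5t).

f(t) = -2*t^2*exp(-5*t) - 6*t*exp(-5*t) + exp(-5*t)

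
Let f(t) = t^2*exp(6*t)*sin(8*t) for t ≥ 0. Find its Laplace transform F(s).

F(s) = 16*(3*s^2 - 36*s + 44)/(s^2 - 12*s + 100)^3

L{sin(8t)} = 8/(s^2 + 64).
Multiplying by e^(6t) shifts s → s - 6, so L{exp(6*t)*sin(8*t)} = 8/((s - 6)^2 + 64).
Then apply L{t^2·g(t)} = (-1)^2 d^2/ds^2[G(s)] with G(s) = 8/((s - 6)^2 + 64):
differentiating 2 times and applying the sign gives 16*(3*s^2 - 36*s + 44)/(s^2 - 12*s + 100)^3.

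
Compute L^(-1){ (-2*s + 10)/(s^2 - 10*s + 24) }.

-2*exp(5*t)*cosh(t)

Rewrite the denominator: s^2 - 10*s + 24 = (s - 5)^2 - 1.
The form in (s - 5) signals a first-shifting-theorem factor e^(5t).
Since L{cosh(t)} = s/(s^2 - 1), the inverse is e^(5*t)*cosh(t), scaled by -2.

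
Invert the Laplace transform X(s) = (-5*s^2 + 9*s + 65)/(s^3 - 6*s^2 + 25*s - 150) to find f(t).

f(t) = -exp(6*t) - 3*sin(5*t) - 4*cos(5*t)

Factor the denominator: s^3 - 6*s^2 + 25*s - 150 = (s - 6)*(s^2 + 25).
Partial fraction decomposition gives [-1/(s - 6)] + [-4*s/(s^2 + 25)] + [-15/(s^2 + 25)].
Invert each term: -1/(s - 6) ↔ -e^(6t); -4·s/(s^2 + 25) ↔ -4cos(5t); -3·5/(s^2 + 25) ↔ -3sin(5t).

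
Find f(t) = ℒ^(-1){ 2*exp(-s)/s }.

f(t) = Heaviside(t - 1)*(2)

The factor e^(-s) signals a time shift by c = 1 (second shifting theorem).
L{2} = 2/s, so L^-1{2/s} = 2.
Hence the inverse is u(t - 1) times that function evaluated at t - 1.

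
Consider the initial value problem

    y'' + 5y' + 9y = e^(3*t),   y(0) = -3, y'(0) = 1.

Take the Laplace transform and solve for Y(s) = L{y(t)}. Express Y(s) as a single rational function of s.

Take the Laplace transform of both sides.
With L{y''} = s^2 Y - s·y(0) - y'(0) and L{y'} = sY - y(0), with y(0) = -3, y'(0) = 1: the LHS transforms to (s^2 + 5*s + 9)Y - (-3*s - 14).
The right side is L{e^(3*t)} = 1/(s - 3).
So (s^2 + 5*s + 9)Y = 1/(s - 3) + (-3*s - 14).
Divide through and combine into a single rational function.

Y(s) = (-3*s^2 - 5*s + 43)/(s^3 + 2*s^2 - 6*s - 27)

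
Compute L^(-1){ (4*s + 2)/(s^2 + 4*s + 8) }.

Complete the square in the denominator: s^2 + 4*s + 8 = (s + 2)^2 + 2^2.
Split the numerator to match: 4*s + 2 = 4·(s + 2) - 3·2.
Invert each term: 4·(s + 2)/((s + 2)^2 + 4) ↔ 4e^(-2t)cos(2t); -3·2/((s + 2)^2 + 4) ↔ -3e^(-2t)sin(2t).

-3*exp(-2*t)*sin(2*t) + 4*exp(-2*t)*cos(2*t)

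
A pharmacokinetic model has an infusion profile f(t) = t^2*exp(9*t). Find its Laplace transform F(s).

F(s) = 2/(s - 9)^3

L{e^(9t)} = 1/(s - 9).
Then apply L{t^2·g(t)} = (-1)^2 d^2/ds^2[G(s)] with G(s) = 1/(s - 9):
differentiating 2 times and applying the sign gives 2/(s - 9)^3.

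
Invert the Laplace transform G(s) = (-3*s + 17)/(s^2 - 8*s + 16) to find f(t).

Factor the denominator: s^2 - 8*s + 16 = (s - 4)^2.
Partial fraction decomposition gives [-3/(s - 4)] + [5/(s - 4)^2].
Invert each term: -3/(s - 4) ↔ -3e^(4t); 5/(s - 4)^2 ↔ 5t·e^(4t).

f(t) = 5*t*exp(4*t) - 3*exp(4*t)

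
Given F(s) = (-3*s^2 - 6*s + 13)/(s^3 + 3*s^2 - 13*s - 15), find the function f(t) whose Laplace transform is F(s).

f(t) = -exp(3*t) - exp(-t) - exp(-5*t)

Factor the denominator: s^3 + 3*s^2 - 13*s - 15 = (s - 3)*(s + 1)*(s + 5).
Partial fraction decomposition gives [-1/(s + 1)] + [-1/(s + 5)] + [-1/(s - 3)].
Invert each term: -1/(s + 1) ↔ -e^(-t); -1/(s + 5) ↔ -e^(-5t); -1/(s - 3) ↔ -e^(3t).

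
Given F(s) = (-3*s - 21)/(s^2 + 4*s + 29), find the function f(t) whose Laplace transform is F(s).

Complete the square in the denominator: s^2 + 4*s + 29 = (s + 2)^2 + 5^2.
Split the numerator to match: -3*s - 21 = -3·(s + 2) - 3·5.
Invert each term: -3·(s + 2)/((s + 2)^2 + 25) ↔ -3e^(-2t)cos(5t); -3·5/((s + 2)^2 + 25) ↔ -3e^(-2t)sin(5t).

f(t) = -3*exp(-2*t)*sin(5*t) - 3*exp(-2*t)*cos(5*t)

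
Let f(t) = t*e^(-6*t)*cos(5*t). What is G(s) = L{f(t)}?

L{cos(5t)} = s/(s^2 + 25).
Multiplying by e^(-6t) shifts s → s + 6, so L{e^(-6*t)*cos(5*t)} = (s + 6)/((s + 6)^2 + 25).
Then apply L{t·g(t)} = -d/ds[H(s)] with H(s) = (s + 6)/((s + 6)^2 + 25):
differentiating 1 time and applying the sign gives (s + 1)*(s + 11)/(s^2 + 12*s + 61)^2.

G(s) = (s + 1)*(s + 11)/(s^2 + 12*s + 61)^2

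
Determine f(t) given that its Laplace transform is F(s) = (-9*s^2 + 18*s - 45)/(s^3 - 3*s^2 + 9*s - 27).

f(t) = -4*exp(3*t) + sin(3*t) - 5*cos(3*t)

Factor the denominator: s^3 - 3*s^2 + 9*s - 27 = (s - 3)*(s^2 + 9).
Partial fraction decomposition gives [-4/(s - 3)] + [-5*s/(s^2 + 9)] + [3/(s^2 + 9)].
Invert each term: -4/(s - 3) ↔ -4e^(3t); -5·s/(s^2 + 9) ↔ -5cos(3t); 1·3/(s^2 + 9) ↔ sin(3t).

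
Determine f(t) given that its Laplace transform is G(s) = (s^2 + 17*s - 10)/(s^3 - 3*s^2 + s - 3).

f(t) = 5*exp(3*t) + 5*sin(t) - 4*cos(t)

Factor the denominator: s^3 - 3*s^2 + s - 3 = (s - 3)*(s^2 + 1).
Partial fraction decomposition gives [5/(s - 3)] + [-4*s/(s^2 + 1)] + [5/(s^2 + 1)].
Invert each term: 5/(s - 3) ↔ 5e^(3t); -4·s/(s^2 + 1) ↔ -4cos(t); 5·1/(s^2 + 1) ↔ 5sin(t).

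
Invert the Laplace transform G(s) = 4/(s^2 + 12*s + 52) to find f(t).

Rewrite the denominator: s^2 + 12*s + 52 = (s + 6)^2 + 16.
The form in (s + 6) signals a first-shifting-theorem factor e^(-6t).
Since L{sin(4t)} = 4/(s^2 + 16), the inverse is e^(-6*t)*sin(4*t).

f(t) = exp(-6*t)*sin(4*t)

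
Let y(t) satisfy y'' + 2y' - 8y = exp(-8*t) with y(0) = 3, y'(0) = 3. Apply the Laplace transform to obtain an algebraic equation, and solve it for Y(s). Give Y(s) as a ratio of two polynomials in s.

Take the Laplace transform of both sides.
Using L{y''} = s^2 Y - s·y(0) - y'(0) and L{y'} = sY - y(0), with y(0) = 3, y'(0) = 3, the left side becomes (s^2 + 2*s - 8)Y - (3*s + 9).
The right side is L{exp(-8*t)} = 1/(s + 8).
So (s^2 + 2*s - 8)Y = 1/(s + 8) + (3*s + 9).
Divide through and combine into a single rational function.

Y(s) = (3*s^2 + 33*s + 73)/(s^3 + 10*s^2 + 8*s - 64)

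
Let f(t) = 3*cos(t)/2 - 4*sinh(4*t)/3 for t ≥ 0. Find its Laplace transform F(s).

Apply the Laplace transform termwise.
(-4/3)·[L{sinh(4t)} = 4/(s^2 - 16)]; (3/2)·[L{cos(t)} = s/(s^2 + 1)].

F(s) = 3*s/(2*(s^2 + 1)) - 16/(3*(s^2 - 16))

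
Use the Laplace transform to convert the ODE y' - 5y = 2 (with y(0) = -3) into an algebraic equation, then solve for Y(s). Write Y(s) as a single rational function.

Y(s) = (-3*s + 2)/(s^2 - 5*s)

Take the Laplace transform of both sides.
Using L{y'} = sY - y(0) = sY - (-3), the left side becomes (s - 5)Y - (-3).
The right side is L{2} = 2/s.
So (s - 5)Y = 2/s + (-3).
Isolate Y and clear denominators.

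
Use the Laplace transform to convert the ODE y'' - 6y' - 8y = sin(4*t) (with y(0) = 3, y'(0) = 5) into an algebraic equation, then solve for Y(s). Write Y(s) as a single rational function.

Apply the Laplace transform to the equation.
The derivative rules (L{y''} = s^2 Y - s·y(0) - y'(0) and L{y'} = sY - y(0), with y(0) = 3, y'(0) = 5) turn the left side into (s^2 - 6*s - 8)Y - (3*s - 13).
The right side is L{sin(4*t)} = 4/(s^2 + 16).
So (s^2 - 6*s - 8)Y = 4/(s^2 + 16) + (3*s - 13).
Divide through and combine into a single rational function.

Y(s) = (3*s^3 - 13*s^2 + 48*s - 204)/(s^4 - 6*s^3 + 8*s^2 - 96*s - 128)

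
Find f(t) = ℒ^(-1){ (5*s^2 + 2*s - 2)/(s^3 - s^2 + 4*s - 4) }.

f(t) = exp(t) + 3*sin(2*t) + 4*cos(2*t)

Factor the denominator: s^3 - s^2 + 4*s - 4 = (s - 1)*(s^2 + 4).
Partial fraction decomposition gives [1/(s - 1)] + [4*s/(s^2 + 4)] + [6/(s^2 + 4)].
Invert each term: 1/(s - 1) ↔ e^(t); 4·s/(s^2 + 4) ↔ 4cos(2t); 3·2/(s^2 + 4) ↔ 3sin(2t).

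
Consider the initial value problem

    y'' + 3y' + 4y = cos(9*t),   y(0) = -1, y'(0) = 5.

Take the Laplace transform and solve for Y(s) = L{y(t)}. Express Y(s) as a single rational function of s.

Y(s) = (-s^3 + 2*s^2 - 80*s + 162)/(s^4 + 3*s^3 + 85*s^2 + 243*s + 324)

Take the Laplace transform of both sides.
The derivative rules (L{y''} = s^2 Y - s·y(0) - y'(0) and L{y'} = sY - y(0), with y(0) = -1, y'(0) = 5) turn the left side into (s^2 + 3*s + 4)Y - (-s + 2).
The right side is L{cos(9*t)} = s/(s^2 + 81).
So (s^2 + 3*s + 4)Y = s/(s^2 + 81) + (-s + 2).
Solve for Y(s) and write it as one ratio of polynomials.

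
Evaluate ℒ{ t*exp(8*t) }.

(s - 8)^(-2)

L{e^(8t)} = 1/(s - 8).
Then apply L{t·g(t)} = -d/ds[G(s)] with G(s) = 1/(s - 8):
differentiating 1 time and applying the sign gives (s - 8)^(-2).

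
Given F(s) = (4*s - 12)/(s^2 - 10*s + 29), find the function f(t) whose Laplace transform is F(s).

f(t) = 4*exp(5*t)*sin(2*t) + 4*exp(5*t)*cos(2*t)

Complete the square in the denominator: s^2 - 10*s + 29 = (s - 5)^2 + 2^2.
Split the numerator to match: 4*s - 12 = 4·(s - 5) + 4·2.
Invert each term: 4·(s - 5)/((s - 5)^2 + 4) ↔ 4e^(5t)cos(2t); 4·2/((s - 5)^2 + 4) ↔ 4e^(5t)sin(2t).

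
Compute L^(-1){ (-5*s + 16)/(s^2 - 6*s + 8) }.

-2*exp(4*t) - 3*exp(2*t)

Factor the denominator: s^2 - 6*s + 8 = (s - 4)*(s - 2).
Partial fraction decomposition gives [-3/(s - 2)] + [-2/(s - 4)].
Invert each term: -3/(s - 2) ↔ -3e^(2t); -2/(s - 4) ↔ -2e^(4t).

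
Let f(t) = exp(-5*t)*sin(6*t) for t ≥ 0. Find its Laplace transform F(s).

L{sin(6t)} = 6/(s^2 + 36).
By the first shifting theorem, multiplying by e^(-5t) replaces s with s + 5.

F(s) = 6/((s + 5)^2 + 36)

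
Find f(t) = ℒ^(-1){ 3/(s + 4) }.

f(t) = 3*exp(-4*t)

Since L{e^(-4t)} = 1/(s + 4), the inverse is exp(-4*t), scaled by 3.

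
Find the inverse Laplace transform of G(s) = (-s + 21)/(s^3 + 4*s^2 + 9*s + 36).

Factor the denominator: s^3 + 4*s^2 + 9*s + 36 = (s + 4)*(s^2 + 9).
Partial fraction decomposition gives [1/(s + 4)] + [-s/(s^2 + 9)] + [3/(s^2 + 9)].
Invert each term: 1/(s + 4) ↔ e^(-4t); -1·s/(s^2 + 9) ↔ -cos(3t); 1·3/(s^2 + 9) ↔ sin(3t).

sin(3*t) - cos(3*t) + exp(-4*t)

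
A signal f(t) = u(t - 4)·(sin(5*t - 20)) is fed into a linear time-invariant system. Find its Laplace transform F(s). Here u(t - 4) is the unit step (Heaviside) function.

By the second shifting theorem, L{u(t - c)·g(t - c)} = e^(-cs)·G(s) with c = 4 and G(s) = L{g(t)}.
L{sin(5t)} = 5/(s^2 + 25).

F(s) = 5*exp(-4*s)/(s^2 + 25)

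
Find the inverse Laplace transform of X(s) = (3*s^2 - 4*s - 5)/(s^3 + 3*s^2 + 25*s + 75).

-2*sin(5*t) + 2*cos(5*t) + exp(-3*t)

Factor the denominator: s^3 + 3*s^2 + 25*s + 75 = (s + 3)*(s^2 + 25).
Partial fraction decomposition gives [1/(s + 3)] + [2*s/(s^2 + 25)] + [-10/(s^2 + 25)].
Invert each term: 1/(s + 3) ↔ e^(-3t); 2·s/(s^2 + 25) ↔ 2cos(5t); -2·5/(s^2 + 25) ↔ -2sin(5t).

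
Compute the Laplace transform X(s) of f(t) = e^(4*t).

X(s) = 1/(s - 4)

L{e^(4t)} = 1/(s - 4).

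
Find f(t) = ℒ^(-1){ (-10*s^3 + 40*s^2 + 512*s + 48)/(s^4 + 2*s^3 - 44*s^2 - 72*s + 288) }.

f(t) = 5*exp(6*t) - 6*exp(2*t) - 6*exp(-4*t) - 3*exp(-6*t)

Factor the denominator: s^4 + 2*s^3 - 44*s^2 - 72*s + 288 = (s - 6)*(s - 2)*(s + 4)*(s + 6).
Partial fraction decomposition gives [-6/(s + 4)] + [5/(s - 6)] + [-6/(s - 2)] + [-3/(s + 6)].
Invert each term: -6/(s + 4) ↔ -6e^(-4t); 5/(s - 6) ↔ 5e^(6t); -6/(s - 2) ↔ -6e^(2t); -3/(s + 6) ↔ -3e^(-6t).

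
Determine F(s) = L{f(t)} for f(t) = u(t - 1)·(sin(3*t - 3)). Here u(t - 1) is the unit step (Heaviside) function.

By the second shifting theorem, L{u(t - c)·g(t - c)} = e^(-cs)·G(s) with c = 1 and G(s) = L{g(t)}.
L{sin(3t)} = 3/(s^2 + 9).

F(s) = 3*exp(-s)/(s^2 + 9)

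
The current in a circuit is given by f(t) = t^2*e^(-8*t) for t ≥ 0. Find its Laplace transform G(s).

L{e^(-8t)} = 1/(s + 8).
Then apply L{t^2·g(t)} = (-1)^2 d^2/ds^2[H(s)] with H(s) = 1/(s + 8):
differentiating 2 times and applying the sign gives 2/(s + 8)^3.

G(s) = 2/(s + 8)^3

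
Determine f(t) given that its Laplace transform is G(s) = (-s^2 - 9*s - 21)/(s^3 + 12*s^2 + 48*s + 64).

Factor the denominator: s^3 + 12*s^2 + 48*s + 64 = (s + 4)^3.
Partial fraction decomposition gives [-1/(s + 4)] + [-1/(s + 4)^2] + [-1/(s + 4)^3].
Invert each term: -1/(s + 4) ↔ -e^(-4t); -1/(s + 4)^2 ↔ -t·e^(-4t); -1/(s + 4)^3 ↔ (-1/2)t^2·e^(-4t).

f(t) = -t^2*exp(-4*t)/2 - t*exp(-4*t) - exp(-4*t)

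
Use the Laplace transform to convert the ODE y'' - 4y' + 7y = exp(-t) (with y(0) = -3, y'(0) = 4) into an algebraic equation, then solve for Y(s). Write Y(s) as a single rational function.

Transform both sides with L{·}.
The derivative rules (L{y''} = s^2 Y - s·y(0) - y'(0) and L{y'} = sY - y(0), with y(0) = -3, y'(0) = 4) turn the left side into (s^2 - 4*s + 7)Y - (-3*s + 16).
The right side is L{exp(-t)} = 1/(s + 1).
So (s^2 - 4*s + 7)Y = 1/(s + 1) + (-3*s + 16).
Solve for Y(s) and write it as one ratio of polynomials.

Y(s) = (-3*s^2 + 13*s + 17)/(s^3 - 3*s^2 + 3*s + 7)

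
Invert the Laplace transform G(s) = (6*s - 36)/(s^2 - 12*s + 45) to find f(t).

Rewrite the denominator: s^2 - 12*s + 45 = (s - 6)^2 + 9.
The form in (s - 6) signals a first-shifting-theorem factor e^(6t).
Since L{cos(3t)} = s/(s^2 + 9), the inverse is exp(6*t)*cos(3*t), scaled by 6.

f(t) = 6*exp(6*t)*cos(3*t)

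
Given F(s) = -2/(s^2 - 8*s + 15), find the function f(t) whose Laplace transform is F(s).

Rewrite the denominator: s^2 - 8*s + 15 = (s - 4)^2 - 1.
The form in (s - 4) signals a first-shifting-theorem factor e^(4t).
Since L{sinh(t)} = 1/(s^2 - 1), the inverse is e^(4*t)*sinh(t), scaled by -2.

f(t) = -2*exp(4*t)*sinh(t)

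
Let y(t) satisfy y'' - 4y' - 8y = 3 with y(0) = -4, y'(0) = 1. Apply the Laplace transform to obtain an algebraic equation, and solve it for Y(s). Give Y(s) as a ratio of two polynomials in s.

Take the Laplace transform of both sides.
Using L{y''} = s^2 Y - s·y(0) - y'(0) and L{y'} = sY - y(0), with y(0) = -4, y'(0) = 1, the left side becomes (s^2 - 4*s - 8)Y - (-4*s + 17).
The right side is L{3} = 3/s.
So (s^2 - 4*s - 8)Y = 3/s + (-4*s + 17).
Isolate Y and clear denominators.

Y(s) = (-4*s^2 + 17*s + 3)/(s^3 - 4*s^2 - 8*s)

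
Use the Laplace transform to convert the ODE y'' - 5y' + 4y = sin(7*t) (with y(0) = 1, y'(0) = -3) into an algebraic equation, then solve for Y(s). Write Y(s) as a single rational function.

Y(s) = (s^3 - 8*s^2 + 49*s - 385)/(s^4 - 5*s^3 + 53*s^2 - 245*s + 196)

Transform both sides with L{·}.
The derivative rules (L{y''} = s^2 Y - s·y(0) - y'(0) and L{y'} = sY - y(0), with y(0) = 1, y'(0) = -3) turn the left side into (s^2 - 5*s + 4)Y - (s - 8).
The right side is L{sin(7*t)} = 7/(s^2 + 49).
So (s^2 - 5*s + 4)Y = 7/(s^2 + 49) + (s - 8).
Solve for Y(s) and write it as one ratio of polynomials.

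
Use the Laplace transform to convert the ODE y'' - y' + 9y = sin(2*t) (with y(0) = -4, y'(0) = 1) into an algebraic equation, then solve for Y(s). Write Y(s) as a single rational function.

Y(s) = (-4*s^3 + 5*s^2 - 16*s + 22)/(s^4 - s^3 + 13*s^2 - 4*s + 36)

Transform both sides with L{·}.
With L{y''} = s^2 Y - s·y(0) - y'(0) and L{y'} = sY - y(0), with y(0) = -4, y'(0) = 1: the LHS transforms to (s^2 - s + 9)Y - (-4*s + 5).
The right side is L{sin(2*t)} = 2/(s^2 + 4).
So (s^2 - s + 9)Y = 2/(s^2 + 4) + (-4*s + 5).
Divide through and combine into a single rational function.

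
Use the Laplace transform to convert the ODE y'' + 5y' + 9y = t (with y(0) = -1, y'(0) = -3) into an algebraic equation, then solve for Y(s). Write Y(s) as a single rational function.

Y(s) = (-s^3 - 8*s^2 + 1)/(s^4 + 5*s^3 + 9*s^2)

Take the Laplace transform of both sides.
The derivative rules (L{y''} = s^2 Y - s·y(0) - y'(0) and L{y'} = sY - y(0), with y(0) = -1, y'(0) = -3) turn the left side into (s^2 + 5*s + 9)Y - (-s - 8).
The right side is L{t} = s^(-2).
So (s^2 + 5*s + 9)Y = s^(-2) + (-s - 8).
Divide through and combine into a single rational function.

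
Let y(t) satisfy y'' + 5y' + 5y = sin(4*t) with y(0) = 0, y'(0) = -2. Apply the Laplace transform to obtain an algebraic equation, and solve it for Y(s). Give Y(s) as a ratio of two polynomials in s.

Take the Laplace transform of both sides.
With L{y''} = s^2 Y - s·y(0) - y'(0) and L{y'} = sY - y(0), with y(0) = 0, y'(0) = -2: the LHS transforms to (s^2 + 5*s + 5)Y - (-2).
The right side is L{sin(4*t)} = 4/(s^2 + 16).
So (s^2 + 5*s + 5)Y = 4/(s^2 + 16) + (-2).
Isolate Y and clear denominators.

Y(s) = (-2*s^2 - 28)/(s^4 + 5*s^3 + 21*s^2 + 80*s + 80)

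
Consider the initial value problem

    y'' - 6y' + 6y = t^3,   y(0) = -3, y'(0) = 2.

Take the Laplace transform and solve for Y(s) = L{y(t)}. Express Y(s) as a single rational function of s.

Laplace-transform each side.
With L{y''} = s^2 Y - s·y(0) - y'(0) and L{y'} = sY - y(0), with y(0) = -3, y'(0) = 2: the LHS transforms to (s^2 - 6*s + 6)Y - (-3*s + 20).
The right side is L{t^3} = 6/s^4.
So (s^2 - 6*s + 6)Y = 6/s^4 + (-3*s + 20).
Isolate Y and clear denominators.

Y(s) = (-3*s^5 + 20*s^4 + 6)/(s^6 - 6*s^5 + 6*s^4)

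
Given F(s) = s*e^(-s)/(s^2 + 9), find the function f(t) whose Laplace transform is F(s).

f(t) = Heaviside(t - 1)*(cos(3*t - 3))

The factor e^(-s) signals a time shift by c = 1 (second shifting theorem).
L{cos(3t)} = s/(s^2 + 9), so L^-1{s/(s^2 + 9)} = cos(3*t).
Hence the inverse is u(t - 1) times that function evaluated at t - 1.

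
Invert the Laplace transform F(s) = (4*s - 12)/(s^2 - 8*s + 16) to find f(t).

Factor the denominator: s^2 - 8*s + 16 = (s - 4)^2.
Partial fraction decomposition gives [4/(s - 4)] + [4/(s - 4)^2].
Invert each term: 4/(s - 4) ↔ 4e^(4t); 4/(s - 4)^2 ↔ 4t·e^(4t).

f(t) = 4*t*exp(4*t) + 4*exp(4*t)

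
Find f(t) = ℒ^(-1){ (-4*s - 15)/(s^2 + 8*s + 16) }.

Factor the denominator: s^2 + 8*s + 16 = (s + 4)^2.
Partial fraction decomposition gives [-4/(s + 4)] + [(s + 4)^(-2)].
Invert each term: -4/(s + 4) ↔ -4e^(-4t); 1/(s + 4)^2 ↔ t·e^(-4t).

f(t) = t*exp(-4*t) - 4*exp(-4*t)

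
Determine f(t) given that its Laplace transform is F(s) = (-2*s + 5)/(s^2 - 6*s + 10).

Complete the square in the denominator: s^2 - 6*s + 10 = (s - 3)^2 + 1^2.
Split the numerator to match: -2*s + 5 = -2·(s - 3) - 1·1.
Invert each term: -2·(s - 3)/((s - 3)^2 + 1) ↔ -2e^(3t)cos(t); -1·1/((s - 3)^2 + 1) ↔ -e^(3t)sin(t).

f(t) = -exp(3*t)*sin(t) - 2*exp(3*t)*cos(t)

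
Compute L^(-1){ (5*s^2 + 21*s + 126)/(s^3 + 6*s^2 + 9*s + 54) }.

5*sin(3*t) + cos(3*t) + 4*exp(-6*t)

Factor the denominator: s^3 + 6*s^2 + 9*s + 54 = (s + 6)*(s^2 + 9).
Partial fraction decomposition gives [4/(s + 6)] + [s/(s^2 + 9)] + [15/(s^2 + 9)].
Invert each term: 4/(s + 6) ↔ 4e^(-6t); 1·s/(s^2 + 9) ↔ cos(3t); 5·3/(s^2 + 9) ↔ 5sin(3t).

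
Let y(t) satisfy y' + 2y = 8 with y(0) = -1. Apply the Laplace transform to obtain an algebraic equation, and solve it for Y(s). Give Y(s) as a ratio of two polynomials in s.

Take the Laplace transform of both sides.
The derivative rules (L{y'} = sY - y(0) = sY - (-1)) turn the left side into (s + 2)Y - (-1).
The right side is L{8} = 8/s.
So (s + 2)Y = 8/s + (-1).
Divide through and combine into a single rational function.

Y(s) = (-s + 8)/(s^2 + 2*s)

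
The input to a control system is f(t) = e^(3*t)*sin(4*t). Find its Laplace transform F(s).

L{sin(4t)} = 4/(s^2 + 16).
By the first shifting theorem, multiplying by e^(3t) replaces s with s - 3.

F(s) = 4/((s - 3)^2 + 16)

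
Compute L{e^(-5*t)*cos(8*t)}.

L{cos(8t)} = s/(s^2 + 64).
By the first shifting theorem, multiplying by e^(-5t) replaces s with s + 5.

(s + 5)/((s + 5)^2 + 64)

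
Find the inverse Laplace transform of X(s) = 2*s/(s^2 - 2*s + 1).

2*t*exp(t) + 2*exp(t)

Factor the denominator: s^2 - 2*s + 1 = (s - 1)^2.
Partial fraction decomposition gives [2/(s - 1)] + [2/(s - 1)^2].
Invert each term: 2/(s - 1) ↔ 2e^(t); 2/(s - 1)^2 ↔ 2t·e^(t).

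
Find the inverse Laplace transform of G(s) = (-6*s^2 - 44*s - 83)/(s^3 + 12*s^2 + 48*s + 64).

Factor the denominator: s^3 + 12*s^2 + 48*s + 64 = (s + 4)^3.
Partial fraction decomposition gives [-6/(s + 4)] + [4/(s + 4)^2] + [-3/(s + 4)^3].
Invert each term: -6/(s + 4) ↔ -6e^(-4t); 4/(s + 4)^2 ↔ 4t·e^(-4t); -3/(s + 4)^3 ↔ (-3/2)t^2·e^(-4t).

-3*t^2*exp(-4*t)/2 + 4*t*exp(-4*t) - 6*exp(-4*t)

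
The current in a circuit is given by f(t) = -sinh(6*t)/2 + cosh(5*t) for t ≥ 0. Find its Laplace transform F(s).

F(s) = s/(s^2 - 25) - 3/(s^2 - 36)

The transform is linear, so treat each term independently.
L{cosh(5t)} = s/(s^2 - 25); (-1/2)·[L{sinh(6t)} = 6/(s^2 - 36)].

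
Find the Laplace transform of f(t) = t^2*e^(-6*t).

L{e^(-6t)} = 1/(s + 6).
Then apply L{t^2·g(t)} = (-1)^2 d^2/ds^2[G(s)] with G(s) = 1/(s + 6):
differentiating 2 times and applying the sign gives 2/(s + 6)^3.

2/(s + 6)^3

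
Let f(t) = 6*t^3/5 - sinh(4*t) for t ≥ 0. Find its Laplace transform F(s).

F(s) = -4/(s^2 - 16) + 36/(5*s^4)

By linearity of the Laplace transform, transform each term separately.
(6/5)·[L{t^3} = 3!/s^4 = 6/s^4]; (-1)·[L{sinh(4t)} = 4/(s^2 - 16)].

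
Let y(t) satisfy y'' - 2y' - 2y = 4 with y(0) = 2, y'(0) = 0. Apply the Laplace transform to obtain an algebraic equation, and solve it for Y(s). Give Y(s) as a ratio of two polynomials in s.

Laplace-transform each side.
The derivative rules (L{y''} = s^2 Y - s·y(0) - y'(0) and L{y'} = sY - y(0), with y(0) = 2, y'(0) = 0) turn the left side into (s^2 - 2*s - 2)Y - (2*s - 4).
The right side is L{4} = 4/s.
So (s^2 - 2*s - 2)Y = 4/s + (2*s - 4).
Divide through and combine into a single rational function.

Y(s) = (2*s^2 - 4*s + 4)/(s^3 - 2*s^2 - 2*s)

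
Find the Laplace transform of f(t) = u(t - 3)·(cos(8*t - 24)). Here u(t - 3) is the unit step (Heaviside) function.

s*exp(-3*s)/(s^2 + 64)

By the second shifting theorem, L{u(t - c)·g(t - c)} = e^(-cs)·G(s) with c = 3 and G(s) = L{g(t)}.
L{cos(8t)} = s/(s^2 + 64).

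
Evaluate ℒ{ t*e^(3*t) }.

L{t} = 1!/s^2 = 1/s^2.
By the first shifting theorem, multiplying by e^(3t) replaces s with s - 3.

(s - 3)^(-2)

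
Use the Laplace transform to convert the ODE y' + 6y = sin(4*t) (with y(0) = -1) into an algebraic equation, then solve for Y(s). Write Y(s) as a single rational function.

Y(s) = (-s^2 - 12)/(s^3 + 6*s^2 + 16*s + 96)

Laplace-transform each side.
Using L{y'} = sY - y(0) = sY - (-1), the left side becomes (s + 6)Y - (-1).
The right side is L{sin(4*t)} = 4/(s^2 + 16).
So (s + 6)Y = 4/(s^2 + 16) + (-1).
Isolate Y and clear denominators.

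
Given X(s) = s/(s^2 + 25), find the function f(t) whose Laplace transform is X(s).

f(t) = cos(5*t)

Since L{cos(5t)} = s/(s^2 + 25), the inverse is cos(5*t).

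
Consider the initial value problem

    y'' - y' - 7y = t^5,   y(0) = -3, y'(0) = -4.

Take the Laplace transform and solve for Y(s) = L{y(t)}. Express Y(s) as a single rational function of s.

Transform both sides with L{·}.
Using L{y''} = s^2 Y - s·y(0) - y'(0) and L{y'} = sY - y(0), with y(0) = -3, y'(0) = -4, the left side becomes (s^2 - s - 7)Y - (-3*s - 1).
The right side is L{t^5} = 120/s^6.
So (s^2 - s - 7)Y = 120/s^6 + (-3*s - 1).
Isolate Y and clear denominators.

Y(s) = (-3*s^7 - s^6 + 120)/(s^8 - s^7 - 7*s^6)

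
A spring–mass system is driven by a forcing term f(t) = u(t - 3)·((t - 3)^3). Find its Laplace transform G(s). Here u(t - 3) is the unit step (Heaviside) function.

G(s) = 6*exp(-3*s)/s^4

By the second shifting theorem, L{u(t - c)·g(t - c)} = e^(-cs)·H(s) with c = 3 and H(s) = L{g(t)}.
L{t^3} = 3!/s^4 = 6/s^4.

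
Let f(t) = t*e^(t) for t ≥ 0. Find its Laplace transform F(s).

L{t} = 1!/s^2 = 1/s^2.
By the first shifting theorem, multiplying by e^(t) replaces s with s - 1.

F(s) = (s - 1)^(-2)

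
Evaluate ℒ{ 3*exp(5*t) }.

L{3} = 3/s.
By the first shifting theorem, multiplying by e^(5t) replaces s with s - 5.

3/(s - 5)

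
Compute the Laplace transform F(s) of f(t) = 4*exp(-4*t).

L{4} = 4/s.
By the first shifting theorem, multiplying by e^(-4t) replaces s with s + 4.

F(s) = 4/(s + 4)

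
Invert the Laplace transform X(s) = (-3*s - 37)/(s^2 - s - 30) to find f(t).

Factor the denominator: s^2 - s - 30 = (s - 6)*(s + 5).
Partial fraction decomposition gives [-5/(s - 6)] + [2/(s + 5)].
Invert each term: -5/(s - 6) ↔ -5e^(6t); 2/(s + 5) ↔ 2e^(-5t).

f(t) = -5*exp(6*t) + 2*exp(-5*t)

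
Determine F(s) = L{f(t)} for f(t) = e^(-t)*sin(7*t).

F(s) = 7/((s + 1)^2 + 49)

L{sin(7t)} = 7/(s^2 + 49).
By the first shifting theorem, multiplying by e^(-t) replaces s with s + 1.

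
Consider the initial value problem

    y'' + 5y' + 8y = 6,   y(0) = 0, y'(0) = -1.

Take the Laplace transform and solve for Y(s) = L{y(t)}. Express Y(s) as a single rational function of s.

Y(s) = (-s + 6)/(s^3 + 5*s^2 + 8*s)

Take the Laplace transform of both sides.
The derivative rules (L{y''} = s^2 Y - s·y(0) - y'(0) and L{y'} = sY - y(0), with y(0) = 0, y'(0) = -1) turn the left side into (s^2 + 5*s + 8)Y - (-1).
The right side is L{6} = 6/s.
So (s^2 + 5*s + 8)Y = 6/s + (-1).
Solve for Y(s) and write it as one ratio of polynomials.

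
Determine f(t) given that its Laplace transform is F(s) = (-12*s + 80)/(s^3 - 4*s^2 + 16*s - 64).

f(t) = exp(4*t) - 4*sin(4*t) - cos(4*t)

Factor the denominator: s^3 - 4*s^2 + 16*s - 64 = (s - 4)*(s^2 + 16).
Partial fraction decomposition gives [1/(s - 4)] + [-s/(s^2 + 16)] + [-16/(s^2 + 16)].
Invert each term: 1/(s - 4) ↔ e^(4t); -1·s/(s^2 + 16) ↔ -cos(4t); -4·4/(s^2 + 16) ↔ -4sin(4t).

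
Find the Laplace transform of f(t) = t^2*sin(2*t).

4*(3*s^2 - 4)/(s^2 + 4)^3

L{sin(2t)} = 2/(s^2 + 4).
Then apply L{t^2·g(t)} = (-1)^2 d^2/ds^2[G(s)] with G(s) = 2/(s^2 + 4):
differentiating 2 times and applying the sign gives 4*(3*s^2 - 4)/(s^2 + 4)^3.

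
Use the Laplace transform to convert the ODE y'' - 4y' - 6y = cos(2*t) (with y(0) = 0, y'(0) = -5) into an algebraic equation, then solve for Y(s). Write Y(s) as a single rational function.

Transform both sides with L{·}.
Using L{y''} = s^2 Y - s·y(0) - y'(0) and L{y'} = sY - y(0), with y(0) = 0, y'(0) = -5, the left side becomes (s^2 - 4*s - 6)Y - (-5).
The right side is L{cos(2*t)} = s/(s^2 + 4).
So (s^2 - 4*s - 6)Y = s/(s^2 + 4) + (-5).
Divide through and combine into a single rational function.

Y(s) = (-5*s^2 + s - 20)/(s^4 - 4*s^3 - 2*s^2 - 16*s - 24)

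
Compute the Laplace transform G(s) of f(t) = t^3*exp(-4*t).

G(s) = 6/(s + 4)^4

L{t^3} = 3!/s^4 = 6/s^4.
By the first shifting theorem, multiplying by e^(-4t) replaces s with s + 4.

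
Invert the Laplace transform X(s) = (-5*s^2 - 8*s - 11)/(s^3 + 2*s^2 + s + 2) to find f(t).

Factor the denominator: s^3 + 2*s^2 + s + 2 = (s + 2)*(s^2 + 1).
Partial fraction decomposition gives [-3/(s + 2)] + [-2*s/(s^2 + 1)] + [-4/(s^2 + 1)].
Invert each term: -3/(s + 2) ↔ -3e^(-2t); -2·s/(s^2 + 1) ↔ -2cos(t); -4·1/(s^2 + 1) ↔ -4sin(t).

f(t) = -4*sin(t) - 2*cos(t) - 3*exp(-2*t)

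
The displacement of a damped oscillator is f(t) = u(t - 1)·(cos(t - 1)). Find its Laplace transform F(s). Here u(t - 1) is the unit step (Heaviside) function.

F(s) = s*exp(-s)/(s^2 + 1)

By the second shifting theorem, L{u(t - c)·g(t - c)} = e^(-cs)·G(s) with c = 1 and G(s) = L{g(t)}.
L{cos(t)} = s/(s^2 + 1).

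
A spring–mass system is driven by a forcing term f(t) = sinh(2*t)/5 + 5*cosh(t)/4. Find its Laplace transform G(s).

G(s) = 5*s/(4*(s^2 - 1)) + 2/(5*(s^2 - 4))

The transform is linear, so treat each term independently.
(1/5)·[L{sinh(2t)} = 2/(s^2 - 4)]; (5/4)·[L{cosh(t)} = s/(s^2 - 1)].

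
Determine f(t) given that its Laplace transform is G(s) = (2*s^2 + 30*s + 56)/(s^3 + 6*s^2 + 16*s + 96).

Factor the denominator: s^3 + 6*s^2 + 16*s + 96 = (s + 6)*(s^2 + 16).
Partial fraction decomposition gives [-1/(s + 6)] + [3*s/(s^2 + 16)] + [12/(s^2 + 16)].
Invert each term: -1/(s + 6) ↔ -e^(-6t); 3·s/(s^2 + 16) ↔ 3cos(4t); 3·4/(s^2 + 16) ↔ 3sin(4t).

f(t) = 3*sin(4*t) + 3*cos(4*t) - exp(-6*t)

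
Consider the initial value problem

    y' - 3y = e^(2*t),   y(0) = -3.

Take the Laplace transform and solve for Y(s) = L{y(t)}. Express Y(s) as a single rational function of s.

Y(s) = (-3*s + 7)/(s^2 - 5*s + 6)

Transform both sides with L{·}.
With L{y'} = sY - y(0) = sY - (-3): the LHS transforms to (s - 3)Y - (-3).
The right side is L{e^(2*t)} = 1/(s - 2).
So (s - 3)Y = 1/(s - 2) + (-3).
Solve for Y(s) and write it as one ratio of polynomials.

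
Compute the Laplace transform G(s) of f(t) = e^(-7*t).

L{1} = 1/s.
By the first shifting theorem, multiplying by e^(-7t) replaces s with s + 7.

G(s) = 1/(s + 7)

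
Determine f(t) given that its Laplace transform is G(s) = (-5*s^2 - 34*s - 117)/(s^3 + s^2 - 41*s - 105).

f(t) = -5*exp(7*t) + 3*exp(-3*t) - 3*exp(-5*t)

Factor the denominator: s^3 + s^2 - 41*s - 105 = (s - 7)*(s + 3)*(s + 5).
Partial fraction decomposition gives [-5/(s - 7)] + [3/(s + 3)] + [-3/(s + 5)].
Invert each term: -5/(s - 7) ↔ -5e^(7t); 3/(s + 3) ↔ 3e^(-3t); -3/(s + 5) ↔ -3e^(-5t).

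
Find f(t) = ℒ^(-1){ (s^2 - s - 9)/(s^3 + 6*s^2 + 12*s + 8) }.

Factor the denominator: s^3 + 6*s^2 + 12*s + 8 = (s + 2)^3.
Partial fraction decomposition gives [1/(s + 2)] + [-5/(s + 2)^2] + [-3/(s + 2)^3].
Invert each term: 1/(s + 2) ↔ e^(-2t); -5/(s + 2)^2 ↔ -5t·e^(-2t); -3/(s + 2)^3 ↔ (-3/2)t^2·e^(-2t).

f(t) = -3*t^2*exp(-2*t)/2 - 5*t*exp(-2*t) + exp(-2*t)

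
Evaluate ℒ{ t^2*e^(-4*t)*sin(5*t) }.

10*(3*s^2 + 24*s + 23)/(s^2 + 8*s + 41)^3

L{sin(5t)} = 5/(s^2 + 25).
Multiplying by e^(-4t) shifts s → s + 4, so L{e^(-4*t)*sin(5*t)} = 5/((s + 4)^2 + 25).
Then apply L{t^2·g(t)} = (-1)^2 d^2/ds^2[H(s)] with H(s) = 5/((s + 4)^2 + 25):
differentiating 2 times and applying the sign gives 10*(3*s^2 + 24*s + 23)/(s^2 + 8*s + 41)^3.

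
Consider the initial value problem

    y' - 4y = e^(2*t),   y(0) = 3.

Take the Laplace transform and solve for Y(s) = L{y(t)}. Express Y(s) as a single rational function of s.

Transform both sides with L{·}.
Using L{y'} = sY - y(0) = sY - 3, the left side becomes (s - 4)Y - (3).
The right side is L{e^(2*t)} = 1/(s - 2).
So (s - 4)Y = 1/(s - 2) + (3).
Solve for Y(s) and write it as one ratio of polynomials.

Y(s) = (3*s - 5)/(s^2 - 6*s + 8)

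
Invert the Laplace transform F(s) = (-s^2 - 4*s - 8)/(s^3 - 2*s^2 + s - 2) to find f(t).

Factor the denominator: s^3 - 2*s^2 + s - 2 = (s - 2)*(s^2 + 1).
Partial fraction decomposition gives [-4/(s - 2)] + [3*s/(s^2 + 1)] + [2/(s^2 + 1)].
Invert each term: -4/(s - 2) ↔ -4e^(2t); 3·s/(s^2 + 1) ↔ 3cos(t); 2·1/(s^2 + 1) ↔ 2sin(t).

f(t) = -4*exp(2*t) + 2*sin(t) + 3*cos(t)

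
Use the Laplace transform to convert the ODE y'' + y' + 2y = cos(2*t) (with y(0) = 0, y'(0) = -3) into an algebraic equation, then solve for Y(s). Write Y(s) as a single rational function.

Laplace-transform each side.
The derivative rules (L{y''} = s^2 Y - s·y(0) - y'(0) and L{y'} = sY - y(0), with y(0) = 0, y'(0) = -3) turn the left side into (s^2 + s + 2)Y - (-3).
The right side is L{cos(2*t)} = s/(s^2 + 4).
So (s^2 + s + 2)Y = s/(s^2 + 4) + (-3).
Solve for Y(s) and write it as one ratio of polynomials.

Y(s) = (-3*s^2 + s - 12)/(s^4 + s^3 + 6*s^2 + 4*s + 8)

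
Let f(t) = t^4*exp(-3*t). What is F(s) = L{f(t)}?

L{t^4} = 4!/s^5 = 24/s^5.
By the first shifting theorem, multiplying by e^(-3t) replaces s with s + 3.

F(s) = 24/(s + 3)^5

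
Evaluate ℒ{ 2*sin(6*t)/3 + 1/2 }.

4/(s^2 + 36) + 1/(2*s)

The transform is linear, so treat each term independently.
L{1/2} = (1/2)/s; (2/3)·[L{sin(6t)} = 6/(s^2 + 36)].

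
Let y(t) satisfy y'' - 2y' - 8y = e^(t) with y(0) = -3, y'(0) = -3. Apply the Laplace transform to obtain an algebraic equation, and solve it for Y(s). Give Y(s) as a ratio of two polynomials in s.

Laplace-transform each side.
Using L{y''} = s^2 Y - s·y(0) - y'(0) and L{y'} = sY - y(0), with y(0) = -3, y'(0) = -3, the left side becomes (s^2 - 2*s - 8)Y - (-3*s + 3).
The right side is L{e^(t)} = 1/(s - 1).
So (s^2 - 2*s - 8)Y = 1/(s - 1) + (-3*s + 3).
Divide through and combine into a single rational function.

Y(s) = (-3*s^2 + 6*s - 2)/(s^3 - 3*s^2 - 6*s + 8)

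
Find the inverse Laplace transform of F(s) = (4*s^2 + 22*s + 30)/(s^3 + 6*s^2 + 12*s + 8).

t^2*exp(-2*t) + 6*t*exp(-2*t) + 4*exp(-2*t)

Factor the denominator: s^3 + 6*s^2 + 12*s + 8 = (s + 2)^3.
Partial fraction decomposition gives [4/(s + 2)] + [6/(s + 2)^2] + [2/(s + 2)^3].
Invert each term: 4/(s + 2) ↔ 4e^(-2t); 6/(s + 2)^2 ↔ 6t·e^(-2t); 2/(s + 2)^3 ↔ (1)t^2·e^(-2t).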